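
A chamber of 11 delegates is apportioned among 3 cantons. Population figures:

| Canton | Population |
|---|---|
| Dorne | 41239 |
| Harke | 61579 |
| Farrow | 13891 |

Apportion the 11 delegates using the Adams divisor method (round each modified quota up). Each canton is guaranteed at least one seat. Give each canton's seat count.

Standard divisor 116709/11 ≈ 10609.909; standard quotas: Dorne 3.887, Harke 5.804, Farrow 1.309.
Rounding up gives 4, 6, 2 = 12 seats, so the divisor must be adjusted.
With modified divisor 13000: modified quotas Dorne 3.172, Harke 4.737, Farrow 1.069.
Rounding up: Dorne 4, Harke 5, Farrow 2 (total 11).

Dorne 4, Harke 5, Farrow 2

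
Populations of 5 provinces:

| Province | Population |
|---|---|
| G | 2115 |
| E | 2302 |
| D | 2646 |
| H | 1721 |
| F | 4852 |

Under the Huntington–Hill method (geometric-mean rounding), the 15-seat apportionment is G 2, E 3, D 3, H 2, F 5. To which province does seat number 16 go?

F

Priority for the next seat is population ÷ (√(s·(s+1))).
Priorities: G 863.445, E 664.530, D 763.834, H 702.595, F 885.850.
Highest priority: F.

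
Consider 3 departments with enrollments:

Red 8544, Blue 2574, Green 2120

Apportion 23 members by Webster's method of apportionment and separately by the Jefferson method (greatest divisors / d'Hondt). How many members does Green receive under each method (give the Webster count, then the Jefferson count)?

4 and 3

Webster: Red 15, Blue 4, Green 4.
Jefferson: Red 16, Blue 4, Green 3.
Green gets 4 under Webster and 3 under Jefferson.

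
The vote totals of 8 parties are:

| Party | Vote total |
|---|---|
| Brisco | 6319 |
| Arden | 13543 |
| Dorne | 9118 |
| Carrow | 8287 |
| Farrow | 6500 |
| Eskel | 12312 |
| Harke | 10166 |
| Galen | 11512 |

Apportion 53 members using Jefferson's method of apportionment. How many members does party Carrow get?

Standard divisor 77757/53 ≈ 1467.113; standard quotas: Brisco 4.307, Arden 9.231, Dorne 6.215, Carrow 5.649, Farrow 4.430, Eskel 8.392, Harke 6.929, Galen 7.847.
Rounding down gives 4, 9, 6, 5, 4, 8, 6, 7 = 49 seats, so the divisor must be adjusted.
With modified divisor 1360: modified quotas Brisco 4.646, Arden 9.958, Dorne 6.704, Carrow 6.093, Farrow 4.779, Eskel 9.053, Harke 7.475, Galen 8.465.
Rounding down: Brisco 4, Arden 9, Dorne 6, Carrow 6, Farrow 4, Eskel 9, Harke 7, Galen 8 (total 53).
Carrow receives 6.

6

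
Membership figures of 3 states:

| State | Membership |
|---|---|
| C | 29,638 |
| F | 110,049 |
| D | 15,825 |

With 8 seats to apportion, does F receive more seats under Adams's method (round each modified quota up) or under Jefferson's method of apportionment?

Adams: C 2, F 5, D 1.
Jefferson: C 1, F 6, D 1.
F gets 5 under Adams and 6 under Jefferson.

Jefferson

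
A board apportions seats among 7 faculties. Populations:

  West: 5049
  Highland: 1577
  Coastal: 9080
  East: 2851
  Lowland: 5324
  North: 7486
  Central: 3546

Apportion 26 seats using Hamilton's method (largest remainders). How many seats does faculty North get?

The standard divisor is 34913/26 ≈ 1342.808.
Standard quotas: West 3.7600, Highland 1.1744, Coastal 6.7620, East 2.1232, Lowland 3.9648, North 5.5749, Central 2.6407.
Lower quotas: West 3, Highland 1, Coastal 6, East 2, Lowland 3, North 5, Central 2 (sum 22, leaving 4 seats).
Remainders in descending order: Lowland 0.9648, Coastal 0.7620, West 0.7600, Central 0.6407, North 0.5749, Highland 0.1744, East 0.1232.
Largest remainders: Lowland, Coastal, West, Central receive the extra seats.
North receives 5.

5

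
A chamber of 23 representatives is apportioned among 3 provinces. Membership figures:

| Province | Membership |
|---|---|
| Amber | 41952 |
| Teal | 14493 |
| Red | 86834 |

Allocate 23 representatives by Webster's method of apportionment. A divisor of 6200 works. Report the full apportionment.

Amber 7, Teal 2, Red 14

With modified divisor 6200: modified quotas Amber 6.766, Teal 2.338, Red 14.005.
Rounding to the nearest integer: Amber 7, Teal 2, Red 14 (total 23).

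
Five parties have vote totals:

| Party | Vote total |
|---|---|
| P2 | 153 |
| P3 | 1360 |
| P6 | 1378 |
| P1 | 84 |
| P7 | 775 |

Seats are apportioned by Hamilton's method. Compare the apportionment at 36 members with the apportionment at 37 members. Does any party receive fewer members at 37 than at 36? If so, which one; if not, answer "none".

At 36 seats: P2 2, P3 13, P6 13, P1 1, P7 7.
At 37 seats: P2 1, P3 13, P6 14, P1 1, P7 8.
P2 drops from 2 to 1.

P2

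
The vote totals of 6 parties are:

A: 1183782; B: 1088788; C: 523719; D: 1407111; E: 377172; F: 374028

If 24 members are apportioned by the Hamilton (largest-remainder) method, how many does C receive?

The standard divisor is 4954600/24 ≈ 206441.667.
Standard quotas: A 5.7342, B 5.2741, C 2.5369, D 6.8160, E 1.8270, F 1.8118.
Lower quotas: A 5, B 5, C 2, D 6, E 1, F 1 (sum 20, leaving 4 seats).
Remainders in descending order: E 0.8270, D 0.8160, F 0.8118, A 0.7342, C 0.5369, B 0.2741.
Largest remainders: E, D, F, A receive the extra seats.
C receives 2.

2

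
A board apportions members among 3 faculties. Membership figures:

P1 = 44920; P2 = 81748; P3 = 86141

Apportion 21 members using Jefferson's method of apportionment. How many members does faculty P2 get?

8

Standard divisor 212809/21 ≈ 10133.762; standard quotas: P1 4.433, P2 8.067, P3 8.500.
Rounding down gives 4, 8, 8 = 20 seats, so the divisor must be adjusted.
With modified divisor 9300: modified quotas P1 4.830, P2 8.790, P3 9.262.
Rounding down: P1 4, P2 8, P3 9 (total 21).
P2 receives 8.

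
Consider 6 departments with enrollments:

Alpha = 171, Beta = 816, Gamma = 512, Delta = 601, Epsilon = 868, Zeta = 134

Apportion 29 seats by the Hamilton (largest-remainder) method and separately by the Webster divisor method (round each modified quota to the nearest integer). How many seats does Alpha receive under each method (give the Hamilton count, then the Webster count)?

Hamilton: Alpha 1, Beta 8, Gamma 5, Delta 6, Epsilon 8, Zeta 1.
Webster: Alpha 2, Beta 7, Gamma 5, Delta 6, Epsilon 8, Zeta 1.
Alpha gets 1 under Hamilton and 2 under Webster.

1 and 2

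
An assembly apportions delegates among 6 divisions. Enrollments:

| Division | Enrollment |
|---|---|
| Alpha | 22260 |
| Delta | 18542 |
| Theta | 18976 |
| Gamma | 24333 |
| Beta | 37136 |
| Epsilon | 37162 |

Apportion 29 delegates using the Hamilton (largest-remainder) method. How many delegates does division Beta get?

The standard divisor is 158409/29 ≈ 5462.379.
Standard quotas: Alpha 4.0751, Delta 3.3945, Theta 3.4739, Gamma 4.4547, Beta 6.7985, Epsilon 6.8033.
Lower quotas: Alpha 4, Delta 3, Theta 3, Gamma 4, Beta 6, Epsilon 6 (sum 26, leaving 3 seats).
Remainders in descending order: Epsilon 0.8033, Beta 0.7985, Theta 0.4739, Gamma 0.4547, Delta 0.3945, Alpha 0.0751.
The surplus seats go to Epsilon, Beta, Theta.
Beta receives 7.

7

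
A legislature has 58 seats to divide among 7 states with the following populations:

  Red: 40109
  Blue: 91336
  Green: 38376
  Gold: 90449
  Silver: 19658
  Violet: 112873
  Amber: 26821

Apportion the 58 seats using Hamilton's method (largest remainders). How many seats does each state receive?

The standard divisor is 419622/58 ≈ 7234.862.
Standard quotas: Red 5.5439, Blue 12.6244, Green 5.3043, Gold 12.5018, Silver 2.7171, Violet 15.6013, Amber 3.7072.
Lower quotas: Red 5, Blue 12, Green 5, Gold 12, Silver 2, Violet 15, Amber 3 (sum 54, leaving 4 seats).
Remainders in descending order: Silver 0.7171, Amber 0.7072, Blue 0.6244, Violet 0.6013, Red 0.5439, Gold 0.5018, Green 0.3043.
Largest remainders: Silver, Amber, Blue, Violet receive the extra seats.

Red: 5, Blue: 13, Green: 5, Gold: 12, Silver: 3, Violet: 16, Amber: 4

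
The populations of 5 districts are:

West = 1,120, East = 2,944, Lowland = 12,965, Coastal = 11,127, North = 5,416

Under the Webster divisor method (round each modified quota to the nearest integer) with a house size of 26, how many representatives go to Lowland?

10

Standard divisor 33572/26 ≈ 1291.231; standard quotas: West 0.867, East 2.280, Lowland 10.041, Coastal 8.617, North 4.194.
Rounding to the nearest integer gives West 1, East 2, Lowland 10, Coastal 9, North 4 — total 26, matching the house size, so no adjustment is needed.
Lowland receives 10.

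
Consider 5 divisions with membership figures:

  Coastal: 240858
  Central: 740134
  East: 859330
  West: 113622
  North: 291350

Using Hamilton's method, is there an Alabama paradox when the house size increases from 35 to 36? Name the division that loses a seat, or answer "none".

North

At 35 seats: Coastal 4, Central 11, East 13, West 2, North 5.
At 36 seats: Coastal 4, Central 12, East 14, West 2, North 4.
North drops from 5 to 4.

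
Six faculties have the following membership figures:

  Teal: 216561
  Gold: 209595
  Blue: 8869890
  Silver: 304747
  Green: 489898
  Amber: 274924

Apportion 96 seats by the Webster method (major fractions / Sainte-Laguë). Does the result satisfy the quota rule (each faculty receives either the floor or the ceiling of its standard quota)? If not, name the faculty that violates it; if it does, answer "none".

Standard quotas: Teal 2.006, Gold 1.941, Blue 82.148, Silver 2.822, Green 4.537, Amber 2.546.
Webster allocation: Teal 2, Gold 2, Blue 81, Silver 3, Green 5, Amber 3.
Blue has quota 82.148 (lower 82, upper 83) but receives 81 — outside the quota interval.

Blue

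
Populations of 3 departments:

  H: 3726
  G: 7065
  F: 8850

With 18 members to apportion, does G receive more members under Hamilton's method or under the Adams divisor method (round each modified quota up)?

Hamilton: H 3, G 7, F 8.
Adams: H 4, G 6, F 8.
G gets 7 under Hamilton and 6 under Adams.

Hamilton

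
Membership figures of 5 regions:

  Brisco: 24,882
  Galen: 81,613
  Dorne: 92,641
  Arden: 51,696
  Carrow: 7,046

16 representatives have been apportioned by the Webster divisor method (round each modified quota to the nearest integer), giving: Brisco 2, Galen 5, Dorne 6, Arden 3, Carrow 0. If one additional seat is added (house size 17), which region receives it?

Priority for the next seat is population ÷ (current seats + 0.5).
Priorities: Brisco 9952.800, Galen 14838.727, Dorne 14252.462, Arden 14770.286, Carrow 14092.000.
Highest priority: Galen.

Galen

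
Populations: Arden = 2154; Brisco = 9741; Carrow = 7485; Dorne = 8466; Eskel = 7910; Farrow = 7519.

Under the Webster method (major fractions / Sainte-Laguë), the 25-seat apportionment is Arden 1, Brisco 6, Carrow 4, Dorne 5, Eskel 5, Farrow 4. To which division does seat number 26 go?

Farrow

Priority for the next seat is population ÷ (current seats + 0.5).
Priorities: Arden 1436.000, Brisco 1498.615, Carrow 1663.333, Dorne 1539.273, Eskel 1438.182, Farrow 1670.889.
Highest priority: Farrow.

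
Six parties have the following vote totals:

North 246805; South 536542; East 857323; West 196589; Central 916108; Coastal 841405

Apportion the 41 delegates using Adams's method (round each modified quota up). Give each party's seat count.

Standard divisor 3594772/41 ≈ 87677.366; standard quotas: North 2.815, South 6.120, East 9.778, West 2.242, Central 10.449, Coastal 9.597.
Rounding up gives 3, 7, 10, 3, 11, 10 = 44 seats, so the divisor must be adjusted.
With modified divisor 94400: modified quotas North 2.614, South 5.684, East 9.082, West 2.083, Central 9.705, Coastal 8.913.
Rounding up: North 3, South 6, East 10, West 3, Central 10, Coastal 9 (total 41).

North 3; South 6; East 10; West 3; Central 10; Coastal 9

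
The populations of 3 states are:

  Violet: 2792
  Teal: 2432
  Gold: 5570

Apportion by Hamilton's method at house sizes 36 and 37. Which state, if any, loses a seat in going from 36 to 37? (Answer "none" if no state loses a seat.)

At 36 seats: Violet 9, Teal 8, Gold 19.
At 37 seats: Violet 10, Teal 8, Gold 19.
No state's allocation decreased.

none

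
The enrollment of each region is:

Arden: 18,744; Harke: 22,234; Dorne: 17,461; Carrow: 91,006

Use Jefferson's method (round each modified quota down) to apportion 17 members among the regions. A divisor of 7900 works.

Arden=2, Harke=2, Dorne=2, Carrow=11

With modified divisor 7900: modified quotas Arden 2.373, Harke 2.814, Dorne 2.210, Carrow 11.520.
Rounding down: Arden 2, Harke 2, Dorne 2, Carrow 11 (total 17).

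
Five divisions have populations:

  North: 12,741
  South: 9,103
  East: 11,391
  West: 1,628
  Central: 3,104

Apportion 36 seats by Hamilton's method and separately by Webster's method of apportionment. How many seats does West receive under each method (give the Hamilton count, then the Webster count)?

Hamilton: North 12, South 9, East 11, West 1, Central 3.
Webster: North 12, South 8, East 11, West 2, Central 3.
West gets 1 under Hamilton and 2 under Webster.

1 and 2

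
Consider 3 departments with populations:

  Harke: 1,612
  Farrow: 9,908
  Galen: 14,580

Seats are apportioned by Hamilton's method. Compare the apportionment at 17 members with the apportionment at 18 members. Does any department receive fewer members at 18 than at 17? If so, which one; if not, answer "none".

none

At 17 seats: Harke 1, Farrow 6, Galen 10.
At 18 seats: Harke 1, Farrow 7, Galen 10.
No department's allocation decreased.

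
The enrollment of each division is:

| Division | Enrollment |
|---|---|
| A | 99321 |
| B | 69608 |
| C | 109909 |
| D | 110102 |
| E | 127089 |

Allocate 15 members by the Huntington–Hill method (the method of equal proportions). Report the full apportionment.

With divisor 34236: modified quotas A 2.901, B 2.033, C 3.210, D 3.216, E 3.712.
Geometric-mean thresholds: A √(2·3)=2.449, B √(2·3)=2.449, C √(3·4)=3.464, D √(3·4)=3.464, E √(3·4)=3.464.
Each quota rounded against its threshold gives A 3, B 2, C 3, D 3, E 4 (total 15).

A 3, B 2, C 3, D 3, E 4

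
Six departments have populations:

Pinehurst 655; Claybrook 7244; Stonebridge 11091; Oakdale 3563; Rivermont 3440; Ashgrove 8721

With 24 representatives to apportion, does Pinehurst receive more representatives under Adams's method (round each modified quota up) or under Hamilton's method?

Adams

Adams: Pinehurst 1, Claybrook 5, Stonebridge 7, Oakdale 3, Rivermont 2, Ashgrove 6.
Hamilton: Pinehurst 0, Claybrook 5, Stonebridge 8, Oakdale 3, Rivermont 2, Ashgrove 6.
Pinehurst gets 1 under Adams and 0 under Hamilton.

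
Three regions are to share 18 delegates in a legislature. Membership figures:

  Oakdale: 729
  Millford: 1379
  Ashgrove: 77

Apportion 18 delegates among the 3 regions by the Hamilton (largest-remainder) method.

The standard divisor is 2185/18 ≈ 121.389.
Standard quotas: Oakdale 6.005, Millford 11.360, Ashgrove 0.634.
Lower quotas: Oakdale 6, Millford 11, Ashgrove 0 (sum 17, leaving 1 seat).
Remainders in descending order: Ashgrove 0.634, Millford 0.360, Oakdale 0.005.
Largest remainder: Ashgrove receives the extra seat.

Oakdale: 6, Millford: 11, Ashgrove: 1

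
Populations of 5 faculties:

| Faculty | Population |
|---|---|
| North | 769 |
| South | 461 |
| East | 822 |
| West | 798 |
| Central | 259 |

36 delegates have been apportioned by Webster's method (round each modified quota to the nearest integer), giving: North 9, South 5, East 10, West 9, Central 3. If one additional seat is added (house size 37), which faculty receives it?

Priority for the next seat is population ÷ (current seats + 0.5).
Priorities: North 80.947, South 83.818, East 78.286, West 84.000, Central 74.000.
Highest priority: West.

West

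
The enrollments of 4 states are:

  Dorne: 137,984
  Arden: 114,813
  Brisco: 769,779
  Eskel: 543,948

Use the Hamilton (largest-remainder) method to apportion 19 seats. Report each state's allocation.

Total 1566524; standard divisor 1566524/19 ≈ 82448.632.
Standard quotas: Dorne 1.6736, Arden 1.3925, Brisco 9.3365, Eskel 6.5974.
Lower quotas: Dorne 1, Arden 1, Brisco 9, Eskel 6 (sum 17, leaving 2 seats).
Remainders in descending order: Dorne 0.6736, Eskel 0.5974, Arden 0.3925, Brisco 0.3365.
Largest remainders: Dorne, Eskel receive the extra seats.

Dorne 2; Arden 1; Brisco 9; Eskel 7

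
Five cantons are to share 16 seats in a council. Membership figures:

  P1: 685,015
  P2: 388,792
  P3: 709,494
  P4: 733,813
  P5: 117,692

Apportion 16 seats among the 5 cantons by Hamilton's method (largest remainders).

Standard divisor: 2634806 ÷ 16 ≈ 164675.375.
Standard quotas: P1 4.1598, P2 2.3610, P3 4.3084, P4 4.4561, P5 0.7147.
Lower quotas: P1 4, P2 2, P3 4, P4 4, P5 0 (sum 14, leaving 2 seats).
Remainders in descending order: P5 0.7147, P4 0.4561, P2 0.3610, P3 0.3084, P1 0.1598.
The surplus seats go to P5, P4.

P1 4, P2 2, P3 4, P4 5, P5 1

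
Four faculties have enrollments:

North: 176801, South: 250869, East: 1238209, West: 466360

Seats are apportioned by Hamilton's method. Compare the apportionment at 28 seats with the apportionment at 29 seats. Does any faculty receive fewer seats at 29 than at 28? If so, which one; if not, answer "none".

North

At 28 seats: North 3, South 3, East 16, West 6.
At 29 seats: North 2, South 4, East 17, West 6.
North drops from 3 to 2.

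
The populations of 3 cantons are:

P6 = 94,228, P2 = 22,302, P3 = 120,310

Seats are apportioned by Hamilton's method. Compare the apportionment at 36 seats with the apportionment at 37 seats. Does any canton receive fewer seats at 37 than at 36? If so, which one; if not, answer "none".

P2

At 36 seats: P6 14, P2 4, P3 18.
At 37 seats: P6 15, P2 3, P3 19.
P2 drops from 4 to 3.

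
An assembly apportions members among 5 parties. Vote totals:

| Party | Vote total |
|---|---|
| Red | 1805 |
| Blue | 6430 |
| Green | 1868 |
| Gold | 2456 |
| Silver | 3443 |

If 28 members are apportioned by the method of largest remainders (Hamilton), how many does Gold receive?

5

Total 16002; standard divisor 16002/28 ≈ 571.5.
Standard quotas: Red 3.1584, Blue 11.2511, Green 3.2686, Gold 4.2975, Silver 6.0245.
Lower quotas: Red 3, Blue 11, Green 3, Gold 4, Silver 6 (sum 27, leaving 1 seat).
Remainders in descending order: Gold 0.2975, Green 0.2686, Blue 0.2511, Red 0.1584, Silver 0.0245.
Largest remainder: Gold receives the extra seat.
Gold receives 5.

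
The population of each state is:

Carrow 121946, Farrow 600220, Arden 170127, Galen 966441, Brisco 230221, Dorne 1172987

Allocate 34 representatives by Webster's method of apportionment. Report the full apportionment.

Carrow 1, Farrow 6, Arden 2, Galen 10, Brisco 2, Dorne 13

Standard divisor 3261942/34 ≈ 95939.471; standard quotas: Carrow 1.271, Farrow 6.256, Arden 1.773, Galen 10.073, Brisco 2.400, Dorne 12.226.
Rounding to the nearest integer gives 1, 6, 2, 10, 2, 12 = 33 seats, so the divisor must be adjusted.
With modified divisor 93100: modified quotas Carrow 1.310, Farrow 6.447, Arden 1.827, Galen 10.381, Brisco 2.473, Dorne 12.599.
Rounding to the nearest integer: Carrow 1, Farrow 6, Arden 2, Galen 10, Brisco 2, Dorne 13 (total 34).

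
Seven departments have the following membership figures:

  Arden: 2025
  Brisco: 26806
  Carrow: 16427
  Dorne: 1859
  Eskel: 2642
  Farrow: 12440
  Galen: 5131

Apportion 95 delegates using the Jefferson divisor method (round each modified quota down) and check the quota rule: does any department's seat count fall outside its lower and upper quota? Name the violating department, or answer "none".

Brisco

Standard quotas: Arden 2.857, Brisco 37.822, Carrow 23.178, Dorne 2.623, Eskel 3.728, Farrow 17.552, Galen 7.240.
Jefferson allocation: Arden 2, Brisco 39, Carrow 24, Dorne 2, Eskel 3, Farrow 18, Galen 7.
Brisco has quota 37.822 (lower 37, upper 38) but receives 39 — outside the quota interval.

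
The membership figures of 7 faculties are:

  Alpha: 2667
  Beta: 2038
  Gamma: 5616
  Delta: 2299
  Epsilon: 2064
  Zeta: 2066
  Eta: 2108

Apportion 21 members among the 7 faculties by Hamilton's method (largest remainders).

Total 18858; standard divisor 18858/21 = 898.
Standard quotas: Alpha 2.9699, Beta 2.2695, Gamma 6.2539, Delta 2.5601, Epsilon 2.2984, Zeta 2.3007, Eta 2.3474.
Lower quotas: Alpha 2, Beta 2, Gamma 6, Delta 2, Epsilon 2, Zeta 2, Eta 2 (sum 18, leaving 3 seats).
Remainders in descending order: Alpha 0.9699, Delta 0.5601, Eta 0.3474, Zeta 0.3007, Epsilon 0.2984, Beta 0.2695, Gamma 0.2539.
The surplus seats go to Alpha, Delta, Eta.

Alpha 3, Beta 2, Gamma 6, Delta 3, Epsilon 2, Zeta 2, Eta 3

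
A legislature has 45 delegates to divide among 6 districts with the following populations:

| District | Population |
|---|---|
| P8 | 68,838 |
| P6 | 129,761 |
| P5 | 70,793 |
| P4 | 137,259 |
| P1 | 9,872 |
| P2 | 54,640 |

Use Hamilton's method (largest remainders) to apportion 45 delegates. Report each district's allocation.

Total 471163; standard divisor 471163/45 ≈ 10470.289.
Standard quotas: P8 6.5746, P6 12.3933, P5 6.7613, P4 13.1094, P1 0.9429, P2 5.2186.
Lower quotas: P8 6, P6 12, P5 6, P4 13, P1 0, P2 5 (sum 42, leaving 3 seats).
Remainders in descending order: P1 0.9429, P5 0.7613, P8 0.5746, P6 0.3933, P2 0.2186, P4 0.1094.
Largest remainders: P1, P5, P8 receive the extra seats.

P8=7, P6=12, P5=7, P4=13, P1=1, P2=5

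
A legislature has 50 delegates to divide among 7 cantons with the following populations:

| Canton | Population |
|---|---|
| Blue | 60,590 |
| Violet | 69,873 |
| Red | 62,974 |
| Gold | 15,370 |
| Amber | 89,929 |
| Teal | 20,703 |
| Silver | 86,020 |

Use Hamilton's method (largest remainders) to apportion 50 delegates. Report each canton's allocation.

Blue 7, Violet 9, Red 8, Gold 2, Amber 11, Teal 2, Silver 11

Standard divisor: 405459 ÷ 50 ≈ 8109.18.
Standard quotas: Blue 7.4718, Violet 8.6165, Red 7.7658, Gold 1.8954, Amber 11.0898, Teal 2.5530, Silver 10.6077.
Lower quotas: Blue 7, Violet 8, Red 7, Gold 1, Amber 11, Teal 2, Silver 10 (sum 46, leaving 4 seats).
Remainders in descending order: Gold 0.8954, Red 0.7658, Violet 0.6165, Silver 0.6077, Teal 0.5530, Blue 0.4718, Amber 0.0898.
The surplus seats go to Gold, Red, Violet, Silver.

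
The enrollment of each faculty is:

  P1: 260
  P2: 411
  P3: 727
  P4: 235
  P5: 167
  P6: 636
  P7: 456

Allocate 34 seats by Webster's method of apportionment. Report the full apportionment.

P1 3; P2 5; P3 9; P4 3; P5 2; P6 7; P7 5

Standard divisor 2892/34 ≈ 85.059; standard quotas: P1 3.057, P2 4.832, P3 8.547, P4 2.763, P5 1.963, P6 7.477, P7 5.361.
Rounding to the nearest integer gives P1 3, P2 5, P3 9, P4 3, P5 2, P6 7, P7 5 — total 34, matching the house size, so no adjustment is needed.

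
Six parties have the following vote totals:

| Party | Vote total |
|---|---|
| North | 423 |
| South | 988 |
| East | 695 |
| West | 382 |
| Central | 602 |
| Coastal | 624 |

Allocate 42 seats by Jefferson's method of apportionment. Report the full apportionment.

North: 5, South: 11, East: 8, West: 4, Central: 7, Coastal: 7

Standard divisor 3714/42 ≈ 88.429; standard quotas: North 4.784, South 11.173, East 7.859, West 4.320, Central 6.808, Coastal 7.057.
Rounding down gives 4, 11, 7, 4, 6, 7 = 39 seats, so the divisor must be adjusted.
With modified divisor 83: modified quotas North 5.096, South 11.904, East 8.373, West 4.602, Central 7.253, Coastal 7.518.
Rounding down: North 5, South 11, East 8, West 4, Central 7, Coastal 7 (total 42).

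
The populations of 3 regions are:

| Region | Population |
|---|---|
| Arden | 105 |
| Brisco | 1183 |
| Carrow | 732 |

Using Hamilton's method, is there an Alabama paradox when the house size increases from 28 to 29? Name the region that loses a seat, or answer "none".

Arden

At 28 seats: Arden 2, Brisco 16, Carrow 10.
At 29 seats: Arden 1, Brisco 17, Carrow 11.
Arden drops from 2 to 1.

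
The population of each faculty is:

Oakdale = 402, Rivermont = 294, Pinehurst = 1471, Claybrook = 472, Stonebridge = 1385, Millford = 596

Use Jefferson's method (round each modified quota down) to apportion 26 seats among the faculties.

Oakdale=2; Rivermont=1; Pinehurst=9; Claybrook=3; Stonebridge=8; Millford=3

Standard divisor 4620/26 ≈ 177.692; standard quotas: Oakdale 2.262, Rivermont 1.655, Pinehurst 8.278, Claybrook 2.656, Stonebridge 7.794, Millford 3.354.
Rounding down gives 2, 1, 8, 2, 7, 3 = 23 seats, so the divisor must be adjusted.
With modified divisor 156: modified quotas Oakdale 2.577, Rivermont 1.885, Pinehurst 9.429, Claybrook 3.026, Stonebridge 8.878, Millford 3.821.
Rounding down: Oakdale 2, Rivermont 1, Pinehurst 9, Claybrook 3, Stonebridge 8, Millford 3 (total 26).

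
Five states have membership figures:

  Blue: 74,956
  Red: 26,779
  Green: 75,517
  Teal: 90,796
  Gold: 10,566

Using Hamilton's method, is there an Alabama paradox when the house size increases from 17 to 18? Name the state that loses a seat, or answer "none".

Gold

At 17 seats: Blue 4, Red 2, Green 5, Teal 5, Gold 1.
At 18 seats: Blue 5, Red 2, Green 5, Teal 6, Gold 0.
Gold drops from 1 to 0.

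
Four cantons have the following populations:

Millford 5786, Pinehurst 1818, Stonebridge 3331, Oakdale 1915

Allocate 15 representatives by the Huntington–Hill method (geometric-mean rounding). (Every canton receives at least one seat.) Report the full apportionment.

With divisor 837: modified quotas Millford 6.913, Pinehurst 2.172, Stonebridge 3.980, Oakdale 2.288.
Geometric-mean thresholds: Millford √(6·7)=6.481, Pinehurst √(2·3)=2.449, Stonebridge √(3·4)=3.464, Oakdale √(2·3)=2.449.
Each quota rounded against its threshold gives Millford 7, Pinehurst 2, Stonebridge 4, Oakdale 2 (total 15).

Millford 7, Pinehurst 2, Stonebridge 4, Oakdale 2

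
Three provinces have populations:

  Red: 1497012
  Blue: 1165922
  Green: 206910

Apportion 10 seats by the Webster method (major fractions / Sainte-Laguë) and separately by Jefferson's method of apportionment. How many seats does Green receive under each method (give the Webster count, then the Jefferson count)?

Webster: Red 5, Blue 4, Green 1.
Jefferson: Red 6, Blue 4, Green 0.
Green gets 1 under Webster and 0 under Jefferson.

1 and 0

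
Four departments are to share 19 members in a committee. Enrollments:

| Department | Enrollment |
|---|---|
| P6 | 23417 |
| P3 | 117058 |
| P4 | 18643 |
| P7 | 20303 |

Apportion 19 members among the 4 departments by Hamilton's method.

P6=3; P3=12; P4=2; P7=2

The standard divisor is 179421/19 ≈ 9443.211.
Standard quotas: P6 2.4798, P3 12.3960, P4 1.9742, P7 2.1500.
Lower quotas: P6 2, P3 12, P4 1, P7 2 (sum 17, leaving 2 seats).
Remainders in descending order: P4 0.9742, P6 0.4798, P3 0.3960, P7 0.1500.
The surplus seats go to P4, P6.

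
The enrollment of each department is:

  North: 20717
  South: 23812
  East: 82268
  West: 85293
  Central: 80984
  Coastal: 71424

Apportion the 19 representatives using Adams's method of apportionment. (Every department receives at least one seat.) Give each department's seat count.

North: 1, South: 2, East: 4, West: 4, Central: 4, Coastal: 4

Standard divisor 364498/19 ≈ 19184.105; standard quotas: North 1.080, South 1.241, East 4.288, West 4.446, Central 4.221, Coastal 3.723.
Rounding up gives 2, 2, 5, 5, 5, 4 = 23 seats, so the divisor must be adjusted.
With modified divisor 22600: modified quotas North 0.917, South 1.054, East 3.640, West 3.774, Central 3.583, Coastal 3.160.
Rounding up: North 1, South 2, East 4, West 4, Central 4, Coastal 4 (total 19).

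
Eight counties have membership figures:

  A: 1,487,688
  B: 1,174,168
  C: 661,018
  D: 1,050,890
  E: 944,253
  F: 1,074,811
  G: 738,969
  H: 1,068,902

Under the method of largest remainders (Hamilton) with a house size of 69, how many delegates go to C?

The standard divisor is 8200699/69 ≈ 118850.71.
Standard quotas: A 12.5173, B 9.8794, C 5.5618, D 8.8421, E 7.9449, F 9.0434, G 6.2176, H 8.9937.
Lower quotas: A 12, B 9, C 5, D 8, E 7, F 9, G 6, H 8 (sum 64, leaving 5 seats).
Remainders in descending order: H 0.9937, E 0.9449, B 0.8794, D 0.8421, C 0.5618, A 0.5173, G 0.2176, F 0.0434.
Largest remainders: H, E, B, D, C receive the extra seats.
C receives 6.

6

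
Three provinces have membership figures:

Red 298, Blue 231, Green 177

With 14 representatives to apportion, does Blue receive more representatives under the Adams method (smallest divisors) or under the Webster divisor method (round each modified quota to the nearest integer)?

Webster

Adams: Red 6, Blue 4, Green 4.
Webster: Red 6, Blue 5, Green 3.
Blue gets 4 under Adams and 5 under Webster.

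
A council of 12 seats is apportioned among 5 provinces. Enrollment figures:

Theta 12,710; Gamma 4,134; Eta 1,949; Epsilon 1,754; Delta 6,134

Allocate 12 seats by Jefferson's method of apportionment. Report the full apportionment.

Theta 6; Gamma 2; Eta 1; Epsilon 0; Delta 3

Standard divisor 26681/12 ≈ 2223.417; standard quotas: Theta 5.716, Gamma 1.859, Eta 0.877, Epsilon 0.789, Delta 2.759.
Rounding down gives 5, 1, 0, 0, 2 = 8 seats, so the divisor must be adjusted.
With modified divisor 1900: modified quotas Theta 6.689, Gamma 2.176, Eta 1.026, Epsilon 0.923, Delta 3.228.
Rounding down: Theta 6, Gamma 2, Eta 1, Epsilon 0, Delta 3 (total 12).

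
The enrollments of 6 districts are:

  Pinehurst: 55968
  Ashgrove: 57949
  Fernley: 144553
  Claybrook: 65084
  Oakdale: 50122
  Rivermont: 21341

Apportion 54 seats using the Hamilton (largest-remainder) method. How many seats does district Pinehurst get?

Standard divisor: 395017 ÷ 54 ≈ 7315.13.
Standard quotas: Pinehurst 7.6510, Ashgrove 7.9218, Fernley 19.7608, Claybrook 8.8972, Oakdale 6.8518, Rivermont 2.9174.
Lower quotas: Pinehurst 7, Ashgrove 7, Fernley 19, Claybrook 8, Oakdale 6, Rivermont 2 (sum 49, leaving 5 seats).
Remainders in descending order: Ashgrove 0.9218, Rivermont 0.9174, Claybrook 0.8972, Oakdale 0.8518, Fernley 0.7608, Pinehurst 0.6510.
The surplus seats go to Ashgrove, Rivermont, Claybrook, Oakdale, Fernley.
Pinehurst receives 7.

7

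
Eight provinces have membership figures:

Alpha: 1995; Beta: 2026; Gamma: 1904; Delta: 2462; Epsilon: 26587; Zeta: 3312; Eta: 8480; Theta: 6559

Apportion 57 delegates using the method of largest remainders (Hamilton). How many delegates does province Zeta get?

Standard divisor: 53325 ÷ 57 ≈ 935.526.
Standard quotas: Alpha 2.1325, Beta 2.1656, Gamma 2.0352, Delta 2.6317, Epsilon 28.4193, Zeta 3.5403, Eta 9.0644, Theta 7.0110.
Lower quotas: Alpha 2, Beta 2, Gamma 2, Delta 2, Epsilon 28, Zeta 3, Eta 9, Theta 7 (sum 55, leaving 2 seats).
Remainders in descending order: Delta 0.6317, Zeta 0.5403, Epsilon 0.4193, Beta 0.1656, Alpha 0.1325, Eta 0.0644, Gamma 0.0352, Theta 0.0110.
Largest remainders: Delta, Zeta receive the extra seats.
Zeta receives 4.

4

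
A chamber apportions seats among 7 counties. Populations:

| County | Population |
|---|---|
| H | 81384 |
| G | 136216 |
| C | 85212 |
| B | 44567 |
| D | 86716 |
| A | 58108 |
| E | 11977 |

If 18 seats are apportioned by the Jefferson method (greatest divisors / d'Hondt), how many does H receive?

3

Standard divisor 504180/18 ≈ 28010; standard quotas: H 2.906, G 4.863, C 3.042, B 1.591, D 3.096, A 2.075, E 0.428.
Rounding down gives 2, 4, 3, 1, 3, 2, 0 = 15 seats, so the divisor must be adjusted.
With modified divisor 22576.9: modified quotas H 3.605, G 6.033, C 3.774, B 1.974, D 3.841, A 2.574, E 0.530.
Rounding down: H 3, G 6, C 3, B 1, D 3, A 2, E 0 (total 18).
H receives 3.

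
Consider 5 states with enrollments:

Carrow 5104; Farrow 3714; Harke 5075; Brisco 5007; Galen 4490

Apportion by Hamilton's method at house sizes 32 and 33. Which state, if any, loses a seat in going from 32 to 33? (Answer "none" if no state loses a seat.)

none

At 32 seats: Carrow 7, Farrow 5, Harke 7, Brisco 7, Galen 6.
At 33 seats: Carrow 7, Farrow 5, Harke 7, Brisco 7, Galen 7.
No state's allocation decreased.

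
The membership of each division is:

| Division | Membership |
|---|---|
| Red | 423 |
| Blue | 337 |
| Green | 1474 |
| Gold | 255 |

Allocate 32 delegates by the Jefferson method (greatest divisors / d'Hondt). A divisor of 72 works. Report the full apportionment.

Red: 5; Blue: 4; Green: 20; Gold: 3

With modified divisor 72: modified quotas Red 5.875, Blue 4.681, Green 20.472, Gold 3.542.
Rounding down: Red 5, Blue 4, Green 20, Gold 3 (total 32).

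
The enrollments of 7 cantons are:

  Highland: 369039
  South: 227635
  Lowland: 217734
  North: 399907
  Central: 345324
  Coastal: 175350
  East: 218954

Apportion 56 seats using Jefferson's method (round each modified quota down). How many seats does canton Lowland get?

6

Standard divisor 1953943/56 ≈ 34891.839; standard quotas: Highland 10.577, South 6.524, Lowland 6.240, North 11.461, Central 9.897, Coastal 5.026, East 6.275.
Rounding down gives 10, 6, 6, 11, 9, 5, 6 = 53 seats, so the divisor must be adjusted.
With modified divisor 32900: modified quotas Highland 11.217, South 6.919, Lowland 6.618, North 12.155, Central 10.496, Coastal 5.330, East 6.655.
Rounding down: Highland 11, South 6, Lowland 6, North 12, Central 10, Coastal 5, East 6 (total 56).
Lowland receives 6.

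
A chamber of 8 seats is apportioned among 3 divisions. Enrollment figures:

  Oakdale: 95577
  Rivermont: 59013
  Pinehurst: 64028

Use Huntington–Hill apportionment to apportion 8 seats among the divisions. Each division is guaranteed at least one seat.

With divisor 26865: modified quotas Oakdale 3.558, Rivermont 2.197, Pinehurst 2.383.
Geometric-mean thresholds: Oakdale √(3·4)=3.464, Rivermont √(2·3)=2.449, Pinehurst √(2·3)=2.449.
Each quota rounded against its threshold gives Oakdale 4, Rivermont 2, Pinehurst 2 (total 8).

Oakdale=4, Rivermont=2, Pinehurst=2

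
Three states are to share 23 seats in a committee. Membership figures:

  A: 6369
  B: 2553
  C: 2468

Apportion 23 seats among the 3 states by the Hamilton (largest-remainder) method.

Total 11390; standard divisor 11390/23 ≈ 495.217.
Standard quotas: A 12.8610, B 5.1553, C 4.9837.
Lower quotas: A 12, B 5, C 4 (sum 21, leaving 2 seats).
Remainders in descending order: C 0.9837, A 0.8610, B 0.1553.
Largest remainders: C, A receive the extra seats.

A: 13, B: 5, C: 5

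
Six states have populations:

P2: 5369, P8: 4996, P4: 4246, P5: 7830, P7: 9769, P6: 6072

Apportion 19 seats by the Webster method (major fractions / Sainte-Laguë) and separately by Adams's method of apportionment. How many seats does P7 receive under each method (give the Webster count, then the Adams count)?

5 and 4

Webster: P2 3, P8 2, P4 2, P5 4, P7 5, P6 3.
Adams: P2 3, P8 3, P4 2, P5 4, P7 4, P6 3.
P7 gets 5 under Webster and 4 under Adams.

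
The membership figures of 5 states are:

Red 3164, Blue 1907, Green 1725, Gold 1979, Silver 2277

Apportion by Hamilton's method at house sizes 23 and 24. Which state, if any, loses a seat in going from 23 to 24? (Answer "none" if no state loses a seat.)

At 23 seats: Red 6, Blue 4, Green 4, Gold 4, Silver 5.
At 24 seats: Red 7, Blue 4, Green 4, Gold 4, Silver 5.
No state's allocation decreased.

none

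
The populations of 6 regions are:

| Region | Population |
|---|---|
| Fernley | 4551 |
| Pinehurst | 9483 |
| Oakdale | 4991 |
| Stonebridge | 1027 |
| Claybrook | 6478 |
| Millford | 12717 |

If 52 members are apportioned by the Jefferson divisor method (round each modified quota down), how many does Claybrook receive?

Standard divisor 39247/52 ≈ 754.75; standard quotas: Fernley 6.030, Pinehurst 12.564, Oakdale 6.613, Stonebridge 1.361, Claybrook 8.583, Millford 16.849.
Rounding down gives 6, 12, 6, 1, 8, 16 = 49 seats, so the divisor must be adjusted.
With modified divisor 716: modified quotas Fernley 6.356, Pinehurst 13.244, Oakdale 6.971, Stonebridge 1.434, Claybrook 9.047, Millford 17.761.
Rounding down: Fernley 6, Pinehurst 13, Oakdale 6, Stonebridge 1, Claybrook 9, Millford 17 (total 52).
Claybrook receives 9.

9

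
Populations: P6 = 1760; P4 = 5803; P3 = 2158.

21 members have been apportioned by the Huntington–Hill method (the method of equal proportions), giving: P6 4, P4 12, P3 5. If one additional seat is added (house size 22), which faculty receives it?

Priority for the next seat is population ÷ (√(s·(s+1))).
Priorities: P6 393.548, P4 464.612, P3 393.995.
Highest priority: P4.

P4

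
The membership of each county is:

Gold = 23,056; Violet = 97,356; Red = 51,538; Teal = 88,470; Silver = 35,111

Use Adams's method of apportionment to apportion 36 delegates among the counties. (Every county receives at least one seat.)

Gold: 3, Violet: 12, Red: 6, Teal: 11, Silver: 4

Standard divisor 295531/36 ≈ 8209.194; standard quotas: Gold 2.809, Violet 11.859, Red 6.278, Teal 10.777, Silver 4.277.
Rounding up gives 3, 12, 7, 11, 5 = 38 seats, so the divisor must be adjusted.
With modified divisor 8826.23: modified quotas Gold 2.612, Violet 11.030, Red 5.839, Teal 10.024, Silver 3.978.
Rounding up: Gold 3, Violet 12, Red 6, Teal 11, Silver 4 (total 36).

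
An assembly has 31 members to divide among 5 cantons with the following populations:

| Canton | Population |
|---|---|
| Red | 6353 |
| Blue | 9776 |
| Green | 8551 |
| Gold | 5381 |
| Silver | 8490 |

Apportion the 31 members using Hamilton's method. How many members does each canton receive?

Red=5, Blue=8, Green=7, Gold=4, Silver=7

Total 38551; standard divisor 38551/31 ≈ 1243.581.
Standard quotas: Red 5.1086, Blue 7.8612, Green 6.8761, Gold 4.3270, Silver 6.8271.
Lower quotas: Red 5, Blue 7, Green 6, Gold 4, Silver 6 (sum 28, leaving 3 seats).
Remainders in descending order: Green 0.8761, Blue 0.8612, Silver 0.8271, Gold 0.3270, Red 0.1086.
Largest remainders: Green, Blue, Silver receive the extra seats.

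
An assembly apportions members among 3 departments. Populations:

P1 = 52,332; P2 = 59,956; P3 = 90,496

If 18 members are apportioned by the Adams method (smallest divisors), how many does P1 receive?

5

Standard divisor 202784/18 ≈ 11265.778; standard quotas: P1 4.645, P2 5.322, P3 8.033.
Rounding up gives 5, 6, 9 = 20 seats, so the divisor must be adjusted.
With modified divisor 12500: modified quotas P1 4.187, P2 4.796, P3 7.240.
Rounding up: P1 5, P2 5, P3 8 (total 18).
P1 receives 5.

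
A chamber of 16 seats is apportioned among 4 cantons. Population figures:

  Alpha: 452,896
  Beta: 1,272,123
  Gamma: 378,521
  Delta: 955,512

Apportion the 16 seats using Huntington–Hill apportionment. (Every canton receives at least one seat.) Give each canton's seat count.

With divisor 190593: modified quotas Alpha 2.376, Beta 6.675, Gamma 1.986, Delta 5.013.
Geometric-mean thresholds: Alpha √(2·3)=2.449, Beta √(6·7)=6.481, Gamma √(1·2)=1.414, Delta √(5·6)=5.477.
Each quota rounded against its threshold gives Alpha 2, Beta 7, Gamma 2, Delta 5 (total 16).

Alpha 2; Beta 7; Gamma 2; Delta 5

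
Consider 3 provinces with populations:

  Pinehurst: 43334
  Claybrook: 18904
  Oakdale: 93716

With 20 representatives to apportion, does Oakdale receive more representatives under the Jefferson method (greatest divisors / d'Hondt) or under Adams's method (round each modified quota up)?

Jefferson

Jefferson: Pinehurst 6, Claybrook 2, Oakdale 12.
Adams: Pinehurst 6, Claybrook 3, Oakdale 11.
Oakdale gets 12 under Jefferson and 11 under Adams.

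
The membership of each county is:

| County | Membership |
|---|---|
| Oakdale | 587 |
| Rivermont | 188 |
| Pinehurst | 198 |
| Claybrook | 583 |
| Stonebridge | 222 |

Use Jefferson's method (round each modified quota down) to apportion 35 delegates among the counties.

Oakdale 12, Rivermont 3, Pinehurst 4, Claybrook 12, Stonebridge 4

Standard divisor 1778/35 ≈ 50.8; standard quotas: Oakdale 11.555, Rivermont 3.701, Pinehurst 3.898, Claybrook 11.476, Stonebridge 4.370.
Rounding down gives 11, 3, 3, 11, 4 = 32 seats, so the divisor must be adjusted.
With modified divisor 48: modified quotas Oakdale 12.229, Rivermont 3.917, Pinehurst 4.125, Claybrook 12.146, Stonebridge 4.625.
Rounding down: Oakdale 12, Rivermont 3, Pinehurst 4, Claybrook 12, Stonebridge 4 (total 35).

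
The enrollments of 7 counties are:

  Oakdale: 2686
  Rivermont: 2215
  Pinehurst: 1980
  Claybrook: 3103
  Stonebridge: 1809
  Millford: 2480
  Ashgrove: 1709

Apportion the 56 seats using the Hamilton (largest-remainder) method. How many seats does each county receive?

Oakdale=9, Rivermont=8, Pinehurst=7, Claybrook=11, Stonebridge=6, Millford=9, Ashgrove=6

The standard divisor is 15982/56 ≈ 285.393.
Standard quotas: Oakdale 9.412, Rivermont 7.761, Pinehurst 6.938, Claybrook 10.873, Stonebridge 6.339, Millford 8.690, Ashgrove 5.988.
Lower quotas: Oakdale 9, Rivermont 7, Pinehurst 6, Claybrook 10, Stonebridge 6, Millford 8, Ashgrove 5 (sum 51, leaving 5 seats).
Remainders in descending order: Ashgrove 0.988, Pinehurst 0.938, Claybrook 0.873, Rivermont 0.761, Millford 0.690, Oakdale 0.412, Stonebridge 0.339.
Largest remainders: Ashgrove, Pinehurst, Claybrook, Rivermont, Millford receive the extra seats.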